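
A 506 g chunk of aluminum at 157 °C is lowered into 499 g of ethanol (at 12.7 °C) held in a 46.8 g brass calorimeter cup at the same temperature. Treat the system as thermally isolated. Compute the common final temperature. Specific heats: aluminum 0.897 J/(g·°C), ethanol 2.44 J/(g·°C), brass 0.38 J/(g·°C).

T_f ≈ 51.5 °C

With ΣQ=0 the equilibrium temperature is the m·c-weighted mean:
T_f = (453.88×157 + 1217.6×12.7 + 17.78×12.7) / (453.88 + 1217.6 + 17.78)
    = 86948 / 1689.2 ≈ 51.47 °C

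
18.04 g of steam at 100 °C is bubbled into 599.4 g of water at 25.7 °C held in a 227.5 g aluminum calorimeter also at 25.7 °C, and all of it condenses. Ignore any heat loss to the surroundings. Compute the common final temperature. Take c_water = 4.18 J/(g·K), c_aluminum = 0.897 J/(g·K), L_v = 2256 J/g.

Taking heat into each body as positive, Σ m c ΔT = 0:
latent heat released on condensation: 18.04×2256 = 40698
  condensed water 100 °C→T: 75.41(T − 100)
  original water: 2505.5(T − 25.7)
  cup: 204.07(T − 25.7)
2785 T = 40698 + 7540.7 + 69636 = 117875
T ≈ 42.33 °C (< 100 °C, so full condensation is consistent).

T_f ≈ 42.3 °C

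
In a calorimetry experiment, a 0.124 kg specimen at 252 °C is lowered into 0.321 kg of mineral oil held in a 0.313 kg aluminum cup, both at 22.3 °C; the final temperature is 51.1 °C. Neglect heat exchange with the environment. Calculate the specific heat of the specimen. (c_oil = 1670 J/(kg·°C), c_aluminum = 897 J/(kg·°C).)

c ≈ 944 J/(kg·°C)

Net heat exchanged in the isolated system is zero:
0.124·c·(51.1 − 252) + 0.321·1670·(51.1 − 22.3) + 0.313·897·(51.1 − 22.3) = 0
-24.91 c = -23525
c = -23525/-24.91 ≈ 944.3 J/(kg·°C)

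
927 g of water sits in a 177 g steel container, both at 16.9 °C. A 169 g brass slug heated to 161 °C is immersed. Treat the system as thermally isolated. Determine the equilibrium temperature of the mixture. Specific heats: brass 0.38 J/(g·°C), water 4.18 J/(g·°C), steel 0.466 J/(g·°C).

T_f ≈ 19.2 °C

With ΣQ=0 the equilibrium temperature is the m·c-weighted mean:
T_f = (64.22*161 + 3874.9*16.9 + 82.48*16.9) / (64.22 + 3874.9 + 82.48)
    = 77218 / 4021.6 ≈ 19.20 °C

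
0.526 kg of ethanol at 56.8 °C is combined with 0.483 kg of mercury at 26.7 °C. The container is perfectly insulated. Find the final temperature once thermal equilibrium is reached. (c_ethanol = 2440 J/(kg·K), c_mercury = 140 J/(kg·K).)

T_f ≈ 55.3 °C

Heat gained plus heat lost sum to zero:
0.526×2440×(T − 56.8) + 0.483×140×(T − 26.7) = 0
1283.4(T − 56.8) + 67.62(T − 26.7) = 0
1351.1 T = 74705
T ≈ 55.29 °C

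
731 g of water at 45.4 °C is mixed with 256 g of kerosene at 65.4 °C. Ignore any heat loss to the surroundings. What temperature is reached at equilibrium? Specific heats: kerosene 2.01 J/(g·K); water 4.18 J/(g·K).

T_f ≈ 48.3 °C

Taking heat into each body as positive, Σ m c ΔT = 0:
256×2.01×(T − 65.4) + 731×4.18×(T − 45.4) = 0
3570.1 T = 172376
T ≈ 48.28 °C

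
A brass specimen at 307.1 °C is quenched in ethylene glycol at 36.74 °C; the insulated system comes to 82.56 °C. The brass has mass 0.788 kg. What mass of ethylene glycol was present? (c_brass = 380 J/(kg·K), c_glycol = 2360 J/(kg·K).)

m ≈ 0.622 kg

Taking heat into each body as positive, Σ m c ΔT = 0:
0.788×380×(82.56 − 307.1) + m×2360×(82.56 − 36.74) = 0
108135 m = 67236
m = 67236/108135 ≈ 0.6218 kg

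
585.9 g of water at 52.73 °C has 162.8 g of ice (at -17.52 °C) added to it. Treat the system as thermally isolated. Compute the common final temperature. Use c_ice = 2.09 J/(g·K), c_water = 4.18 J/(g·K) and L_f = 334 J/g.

Net heat exchanged in the isolated system is zero:
ice -17.52→0 °C: 162.8·2.09·17.52 = 5961.2; melt ice: 162.8·334 = 54375; warm the meltwater: 680.5 T; water: 2449.1(T − 52.73)
3129.6 T = 129139 − 60336 = 68803
T ≈ 21.98 °C (positive, so assuming full melt was valid).

T_f ≈ 22.0 °C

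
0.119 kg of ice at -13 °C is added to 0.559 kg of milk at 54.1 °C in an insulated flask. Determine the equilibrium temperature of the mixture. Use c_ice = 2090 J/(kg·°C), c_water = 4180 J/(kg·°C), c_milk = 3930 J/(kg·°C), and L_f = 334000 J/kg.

Taking heat into each body as positive, Σ m c ΔT = 0:
ice -13→0 °C: 0.119×2090×13 = 3233.2; latent heat to melt: 0.119×334000 = 39746; warm the meltwater: 497.42 T; milk: 2196.9(T − 54.1)
2694.3 T = 118851 − 42979 = 75871
T ≈ 28.16 °C — above 0 °C, consistent with complete melting.

T_f ≈ 28.2 °C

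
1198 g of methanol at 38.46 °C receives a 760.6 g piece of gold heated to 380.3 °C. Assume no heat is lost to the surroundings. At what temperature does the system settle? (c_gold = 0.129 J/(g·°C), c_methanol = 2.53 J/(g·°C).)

T_f ≈ 49.2 °C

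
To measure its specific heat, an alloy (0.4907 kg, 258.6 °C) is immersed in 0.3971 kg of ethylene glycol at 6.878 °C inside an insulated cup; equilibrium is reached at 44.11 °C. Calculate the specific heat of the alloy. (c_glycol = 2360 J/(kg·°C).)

c ≈ 332 J/(kg·°C)

Setting the total heat transfer to zero:
0.4907·c·(44.11 − 258.6) + 0.3971·2360·(44.11 − 6.878) = 0
-105.25 c = -34892
c = -34892/-105.25 ≈ 331.5 J/(kg·°C)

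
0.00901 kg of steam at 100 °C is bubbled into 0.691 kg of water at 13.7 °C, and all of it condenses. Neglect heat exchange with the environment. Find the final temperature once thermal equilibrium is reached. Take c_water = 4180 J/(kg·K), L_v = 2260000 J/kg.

T_f ≈ 21.8 °C

Energy balance with sensible and latent terms:
latent heat released on condensation: 0.00901·2260000 = 20363
  condensed water 100 °C→T: 37.66(T − 100)
  water warms: 0.691·4180·(T − 13.7) = 2888.4(T − 13.7)
2926 T = 20363 + 3766.2 + 39571 = 63700
T ≈ 21.77 °C (< 100 °C, so full condensation is consistent).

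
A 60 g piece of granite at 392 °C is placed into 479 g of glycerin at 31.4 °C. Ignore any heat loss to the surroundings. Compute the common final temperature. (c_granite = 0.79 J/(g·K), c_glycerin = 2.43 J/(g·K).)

T_f ≈ 45.5 °C

Conservation of energy gives ΣQ = 0:
60×0.79×(T − 392) + 479×2.43×(T − 31.4) = 0
(47.4 + 1164) T = 47.4×392 + 1164×31.4
T = 55129 / 1211.4 = 45.5 °C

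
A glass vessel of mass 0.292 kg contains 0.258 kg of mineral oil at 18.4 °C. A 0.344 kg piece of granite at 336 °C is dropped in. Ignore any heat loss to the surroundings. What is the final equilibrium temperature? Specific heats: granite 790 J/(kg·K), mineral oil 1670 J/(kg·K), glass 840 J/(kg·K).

T_f ≈ 109.5 °C

Setting the total heat transfer to zero:
0.344×790×(T − 336) + 0.258×1670×(T − 18.4) + 0.292×840×(T − 18.4) = 0
271.76(T − 336) + 430.86(T − 18.4) + 245.28(T − 18.4) = 0
(271.76 + 430.86 + 245.28) T = 271.76×336 + 430.86×18.4 + 245.28×18.4
T = 103752 / 947.9 = 109 °C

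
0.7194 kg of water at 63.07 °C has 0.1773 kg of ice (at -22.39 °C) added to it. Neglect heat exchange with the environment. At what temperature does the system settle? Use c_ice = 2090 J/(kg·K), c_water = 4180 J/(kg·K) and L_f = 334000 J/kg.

T_f ≈ 32.6 °C

Conservation of energy gives ΣQ = 0:
warm ice to 0 °C: 0.1773×2090×(0 − (-22.39)) = 8296.8; latent heat to melt: 0.1773×334000 = 59218; warm the meltwater: 741.11 T; water: 3007.1(T − 63.07)
3748.2 T = 189657 − 67515 = 122142
T ≈ 32.59 °C (positive, so assuming full melt was valid).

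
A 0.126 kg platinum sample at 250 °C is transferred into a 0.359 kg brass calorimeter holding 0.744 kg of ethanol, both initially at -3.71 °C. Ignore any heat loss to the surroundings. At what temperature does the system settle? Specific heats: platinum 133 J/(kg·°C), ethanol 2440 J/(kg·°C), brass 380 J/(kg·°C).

Net heat exchanged in the isolated system is zero:
0.126×133×(T − 250) + 0.744×2440×(T − (-3.71)) + 0.359×380×(T − (-3.71)) = 0
16.76(T − 250) + 1815.4(T − (-3.71)) + 136.42(T − (-3.71)) = 0
1968.5 T = -3051.6
T = -3051.6 / 1968.5 = -1.55 °C

T_f ≈ -1.6 °C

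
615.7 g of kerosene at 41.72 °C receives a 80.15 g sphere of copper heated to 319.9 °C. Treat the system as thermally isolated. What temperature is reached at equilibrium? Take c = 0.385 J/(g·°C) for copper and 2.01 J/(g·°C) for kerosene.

T_f ≈ 48.5 °C

Setting the total heat transfer to zero:
80.15·0.385·(T − 319.9) + 615.7·2.01·(T − 41.72) = 0
30.86(T − 319.9) + 1237.6(T − 41.72) = 0
(30.86 + 1237.6) T = 30.86·319.9 + 1237.6·41.72
T ≈ 48.49 °C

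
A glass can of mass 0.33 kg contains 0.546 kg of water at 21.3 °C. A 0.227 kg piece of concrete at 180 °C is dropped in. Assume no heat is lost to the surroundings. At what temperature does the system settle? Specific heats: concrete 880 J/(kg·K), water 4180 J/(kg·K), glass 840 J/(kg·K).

T_f ≈ 32.8 °C

With ΣQ=0 the equilibrium temperature is the m·c-weighted mean:
T_f = (199.76×180 + 2282.3×21.3 + 277.2×21.3) / (199.76 + 2282.3 + 277.2)
    = 90474 / 2759.2 ≈ 32.79 °C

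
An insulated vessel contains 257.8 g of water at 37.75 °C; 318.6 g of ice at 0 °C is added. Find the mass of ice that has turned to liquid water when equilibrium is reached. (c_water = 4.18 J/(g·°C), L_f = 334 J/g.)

m_melted ≈ 122 g

Water can give up m c ΔT = 257.8×4.18×37.75 = 40680 J before reaching 0 °C.
Melting all 318.6 g of ice would need 318.6×334 = 106412 J.
That's not enough to melt it all — equilibrium is at 0 °C with ice remaining.
m_melted×334 = 40680  ⇒  m_melted ≈ 121.8 g.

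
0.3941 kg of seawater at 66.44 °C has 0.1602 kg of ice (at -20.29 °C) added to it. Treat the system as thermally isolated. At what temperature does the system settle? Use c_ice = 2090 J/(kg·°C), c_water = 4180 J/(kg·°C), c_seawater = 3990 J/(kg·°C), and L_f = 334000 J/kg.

T_f ≈ 19.7 °C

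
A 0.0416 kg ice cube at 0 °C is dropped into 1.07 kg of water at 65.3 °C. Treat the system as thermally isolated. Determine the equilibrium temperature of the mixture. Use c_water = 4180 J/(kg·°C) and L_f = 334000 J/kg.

T_f ≈ 59.9 °C

Net heat exchanged in the isolated system is zero:
fusion: m_ice L_f = 0.0416×334000 = 13894
  warm the meltwater: 173.89 T
  water cools: 1.07×4180×(T − 65.3) = 4472.6(T − 65.3)
4646.5 T = 292061 − 13894 = 278166
T ≈ 59.87 °C. Since T > 0 °C, the all-ice-melts assumption holds.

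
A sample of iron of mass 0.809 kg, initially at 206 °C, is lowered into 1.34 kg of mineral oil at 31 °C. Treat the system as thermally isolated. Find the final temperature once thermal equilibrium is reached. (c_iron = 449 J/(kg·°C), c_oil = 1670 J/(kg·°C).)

Set heat shed by the hot body equal to heat absorbed by the cold body:
0.809×449×(206 − T) = 1.34×1670×(T − 31)
363.24(206 − T) = 2237.8(T − 31)
2601 T = 144199  ⇒  T ≈ 55.44 °C

T_f ≈ 55.4 °C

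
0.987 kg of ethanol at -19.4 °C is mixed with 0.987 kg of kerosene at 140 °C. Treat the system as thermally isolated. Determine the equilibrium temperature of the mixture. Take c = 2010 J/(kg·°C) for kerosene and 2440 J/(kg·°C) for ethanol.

T_f = Σ m_i c_i T_i / Σ m_i c_i:
T_f = (1983.9·140 + 2408.3·(-19.4)) / (1983.9 + 2408.3)
    = 231021 / 4392.1 ≈ 52.60 °C

T_f ≈ 52.6 °C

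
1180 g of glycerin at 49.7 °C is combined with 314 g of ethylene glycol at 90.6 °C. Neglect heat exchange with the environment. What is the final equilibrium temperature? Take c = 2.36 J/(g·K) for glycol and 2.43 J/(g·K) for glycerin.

Heat gained plus heat lost sum to zero:
314·2.36·(T − 90.6) + 1180·2.43·(T − 49.7) = 0
3608.4 T = 209648
T ≈ 58.10 °C

T_f ≈ 58.1 °C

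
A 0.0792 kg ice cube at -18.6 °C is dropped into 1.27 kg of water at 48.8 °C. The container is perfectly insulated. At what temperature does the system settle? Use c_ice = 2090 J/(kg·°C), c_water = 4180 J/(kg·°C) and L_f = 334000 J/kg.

T_f ≈ 40.7 °C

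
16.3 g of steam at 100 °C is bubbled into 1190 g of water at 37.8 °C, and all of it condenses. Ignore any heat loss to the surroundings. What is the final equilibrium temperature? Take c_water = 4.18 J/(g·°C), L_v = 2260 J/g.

Conservation of energy gives ΣQ = 0:
steam→water at 100 °C releases m L_v = 16.3×2260 = 36838
  condensate cools 100→T: 16.3×4.18×(T − 100) = 68.13(T − 100)
  water warms: 1190×4.18×(T − 37.8) = 4974.2(T − 37.8)
5042.3 T = 36838 + 6813.4 + 188025 = 231676
T ≈ 45.95 °C, under the boiling point, so the assumption holds.

T_f ≈ 45.9 °C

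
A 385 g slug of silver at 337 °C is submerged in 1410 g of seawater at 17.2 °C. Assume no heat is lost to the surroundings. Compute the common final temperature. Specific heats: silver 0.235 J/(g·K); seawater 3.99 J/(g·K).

T_f ≈ 22.3 °C

Heat lost by the silver equals heat gained by the seawater:
385×0.235×(337 − T) = 1410×3.99×(T − 17.2)
90.47(337 − T) = 5625.9(T − 17.2)
5716.4 T = 127256  ⇒  T ≈ 22.26 °C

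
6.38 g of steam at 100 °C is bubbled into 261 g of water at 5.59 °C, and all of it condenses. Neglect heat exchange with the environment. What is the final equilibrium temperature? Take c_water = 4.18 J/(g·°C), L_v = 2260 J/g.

Energy balance with sensible and latent terms:
condense steam: −6.38·2260 = −14419; condensate cools 100→T: 6.38·4.18·(T − 100) = 26.67(T − 100); original water: 1091(T − 5.59)
1117.6 T = 14419 + 2666.8 + 6098.6 = 23184
T ≈ 20.74 °C, under the boiling point, so the assumption holds.

T_f ≈ 20.7 °C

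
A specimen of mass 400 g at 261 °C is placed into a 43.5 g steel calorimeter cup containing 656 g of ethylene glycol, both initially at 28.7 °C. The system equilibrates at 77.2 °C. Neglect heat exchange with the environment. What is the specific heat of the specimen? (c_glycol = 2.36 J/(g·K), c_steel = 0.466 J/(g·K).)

Taking heat into each body as positive, Σ m c ΔT = 0:
400×c×(77.2 − 261) + 656×2.36×(77.2 − 28.7) + 43.5×0.466×(77.2 − 28.7) = 0
-73520 c = -76069
c = -76069/-73520 ≈ 1.035 J/(g·K)

c ≈ 1.03 J/(g·K)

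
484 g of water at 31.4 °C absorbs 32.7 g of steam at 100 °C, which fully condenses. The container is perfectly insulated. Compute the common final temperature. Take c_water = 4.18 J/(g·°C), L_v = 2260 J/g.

Taking heat into each body as positive, Σ m c ΔT = 0:
condense steam: −32.7·2260 = −73902; condensate cools 100→T: 32.7·4.18·(T − 100) = 136.69(T − 100); original water: 2023.1(T − 31.4)
2159.8 T = 73902 + 13669 + 63526 = 151097
T ≈ 69.96 °C, under the boiling point, so the assumption holds.

T_f ≈ 70.0 °C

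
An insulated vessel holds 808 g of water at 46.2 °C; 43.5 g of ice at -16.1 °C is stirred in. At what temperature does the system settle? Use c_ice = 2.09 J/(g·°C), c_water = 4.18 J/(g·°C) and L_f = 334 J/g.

T_f ≈ 39.3 °C

Taking heat into each body as positive, Σ m c ΔT = 0:
ice -16.1→0 °C: 43.5×2.09×16.1 = 1463.7; melt ice: 43.5×334 = 14529; warm the meltwater: 181.83 T; water cools: 808×4.18×(T − 46.2) = 3377.4(T − 46.2)
3559.3 T = 156038 − 15993 = 140045
T ≈ 39.35 °C (positive, so assuming full melt was valid).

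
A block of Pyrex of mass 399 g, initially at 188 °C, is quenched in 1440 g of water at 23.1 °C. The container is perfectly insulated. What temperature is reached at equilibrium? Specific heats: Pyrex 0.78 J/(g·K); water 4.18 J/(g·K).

Set heat shed by the hot body equal to heat absorbed by the cold body:
399·0.78·(188 − T) = 1440·4.18·(T − 23.1)
311.22(188 − T) = 6019.2(T − 23.1)
6330.4 T = 197553  ⇒  T ≈ 31.21 °C

T_f ≈ 31.2 °C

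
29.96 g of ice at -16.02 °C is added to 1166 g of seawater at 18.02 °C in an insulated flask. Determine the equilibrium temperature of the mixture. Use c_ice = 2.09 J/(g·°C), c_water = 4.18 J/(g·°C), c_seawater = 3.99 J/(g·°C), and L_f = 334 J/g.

T_f ≈ 15.2 °C

Net heat exchanged in the isolated system is zero:
warm ice to 0 °C: 29.96·2.09·(0 − (-16.02)) = 1003.1; latent heat to melt: 29.96·334 = 10007; warm the meltwater: 125.23 T; seawater cools: 1166·3.99·(T − 18.02) = 4652.3(T − 18.02)
4777.6 T = 83835 − 11010 = 72825
T ≈ 15.24 °C — above 0 °C, consistent with complete melting.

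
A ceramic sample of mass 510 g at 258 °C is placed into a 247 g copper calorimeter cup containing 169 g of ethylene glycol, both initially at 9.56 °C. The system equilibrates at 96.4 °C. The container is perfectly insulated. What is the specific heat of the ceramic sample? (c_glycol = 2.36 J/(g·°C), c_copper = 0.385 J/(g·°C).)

Conservation of energy gives ΣQ = 0:
510·c·(96.4 − 258) + 169·2.36·(96.4 − 9.56) + 247·0.385·(96.4 − 9.56) = 0
-82416 c = -42893
c = -42893/-82416 ≈ 0.5204 J/(g·°C)

c ≈ 0.52 J/(g·°C)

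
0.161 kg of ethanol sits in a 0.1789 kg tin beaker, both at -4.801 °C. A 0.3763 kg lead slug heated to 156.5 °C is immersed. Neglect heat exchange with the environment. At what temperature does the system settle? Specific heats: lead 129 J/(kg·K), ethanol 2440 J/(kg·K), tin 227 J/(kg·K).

T_f ≈ 11.4 °C

Net heat exchanged in the isolated system is zero:
0.3763·129·(T − 156.5) + 0.161·2440·(T − (-4.801)) + 0.1789·227·(T − (-4.801)) = 0
48.54(T − 156.5) + 392.84(T − (-4.801)) + 40.61(T − (-4.801)) = 0
(48.54 + 392.84 + 40.61) T = 48.54·156.5 + 392.84·(-4.801) + 40.61·(-4.801)
T ≈ 11.44 °C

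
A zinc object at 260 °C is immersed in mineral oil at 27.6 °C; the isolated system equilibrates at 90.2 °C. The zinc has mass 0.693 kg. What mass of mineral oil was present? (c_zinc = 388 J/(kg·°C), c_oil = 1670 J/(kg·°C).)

Heat lost by the zinc = heat gained by the oil:
0.693×388×(260 − 90.2) = m×1670×(90.2 − 27.6)
104542 m = 45657  ⇒  m ≈ 0.4367 kg

m ≈ 0.437 kg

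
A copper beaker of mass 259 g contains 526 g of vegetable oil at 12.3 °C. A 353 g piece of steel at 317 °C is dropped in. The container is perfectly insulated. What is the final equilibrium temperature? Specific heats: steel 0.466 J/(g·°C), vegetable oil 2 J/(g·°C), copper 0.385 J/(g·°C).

T_f ≈ 50.4 °C

T_f is the heat-capacity-weighted average of the initial temperatures:
T_f = (164.5*317 + 1052*12.3 + 99.72*12.3) / (164.5 + 1052 + 99.72)
    = 66312 / 1316.2 ≈ 50.38 °C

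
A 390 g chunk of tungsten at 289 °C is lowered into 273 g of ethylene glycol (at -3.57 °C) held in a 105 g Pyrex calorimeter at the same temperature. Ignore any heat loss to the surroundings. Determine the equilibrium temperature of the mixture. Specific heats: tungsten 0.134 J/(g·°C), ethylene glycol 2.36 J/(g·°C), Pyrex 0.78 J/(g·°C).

Heat gained plus heat lost sum to zero:
390*0.134*(T − 289) + 273*2.36*(T − (-3.57)) + 105*0.78*(T − (-3.57)) = 0
52.26(T − 289) + 644.28(T − (-3.57)) + 81.9(T − (-3.57)) = 0
778.44 T = 12511
T = 12511/778.44 ≈ 16.07 °C

T_f ≈ 16.1 °C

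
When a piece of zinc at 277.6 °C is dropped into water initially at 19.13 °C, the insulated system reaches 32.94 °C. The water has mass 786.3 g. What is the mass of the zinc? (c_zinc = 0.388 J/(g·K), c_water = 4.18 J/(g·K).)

m ≈ 478 g

Heat lost by the zinc = heat gained by the water:
m·0.388·(277.6 − 32.94) = 786.3·4.18·(32.94 − 19.13)
94.93 m = 45390  ⇒  m ≈ 478.1 g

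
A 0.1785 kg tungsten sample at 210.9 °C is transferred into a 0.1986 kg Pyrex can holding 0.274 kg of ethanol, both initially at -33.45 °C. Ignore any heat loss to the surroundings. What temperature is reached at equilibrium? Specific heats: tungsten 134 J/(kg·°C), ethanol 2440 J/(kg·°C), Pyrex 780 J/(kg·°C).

T_f ≈ -26.6 °C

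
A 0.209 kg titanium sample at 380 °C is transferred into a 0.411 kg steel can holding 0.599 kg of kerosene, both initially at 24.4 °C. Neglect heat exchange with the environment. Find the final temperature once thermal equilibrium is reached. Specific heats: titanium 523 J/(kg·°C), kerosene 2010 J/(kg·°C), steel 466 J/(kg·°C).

T_f ≈ 50.2 °C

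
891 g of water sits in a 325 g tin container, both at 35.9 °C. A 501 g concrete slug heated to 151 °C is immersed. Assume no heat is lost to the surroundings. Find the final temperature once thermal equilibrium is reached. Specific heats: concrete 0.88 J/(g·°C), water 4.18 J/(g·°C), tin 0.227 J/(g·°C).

Net heat exchanged in the isolated system is zero:
501·0.88·(T − 151) + 891·4.18·(T − 35.9) + 325·0.227·(T − 35.9) = 0
(440.88 + 3724.4 + 73.78) T = 440.88·151 + 3724.4·35.9 + 73.78·35.9
T = 202927/4239 ≈ 47.87 °C

T_f ≈ 47.9 °C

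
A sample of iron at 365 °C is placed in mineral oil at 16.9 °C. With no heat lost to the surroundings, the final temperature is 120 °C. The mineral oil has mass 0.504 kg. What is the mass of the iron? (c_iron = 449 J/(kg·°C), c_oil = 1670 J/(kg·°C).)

m ≈ 0.789 kg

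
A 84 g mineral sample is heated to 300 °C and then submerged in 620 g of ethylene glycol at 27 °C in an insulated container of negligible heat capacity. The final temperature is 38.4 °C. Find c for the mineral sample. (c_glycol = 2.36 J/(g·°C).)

Net heat exchanged in the isolated system is zero:
84·c·(38.4 − 300) + 620·2.36·(38.4 − 27) = 0
-21974 c = -16680
c = -16680/-21974 ≈ 0.7591 J/(g·°C)

c ≈ 0.759 J/(g·°C)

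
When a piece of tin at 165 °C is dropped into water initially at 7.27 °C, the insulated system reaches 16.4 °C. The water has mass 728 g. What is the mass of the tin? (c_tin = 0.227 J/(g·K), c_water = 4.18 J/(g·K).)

m ≈ 824 g

Net heat exchanged in the isolated system is zero:
m×0.227×(16.4 − 165) + 728×4.18×(16.4 − 7.27) = 0
-33.73 m = -27783
m = -27783/-33.73 ≈ 823.6 g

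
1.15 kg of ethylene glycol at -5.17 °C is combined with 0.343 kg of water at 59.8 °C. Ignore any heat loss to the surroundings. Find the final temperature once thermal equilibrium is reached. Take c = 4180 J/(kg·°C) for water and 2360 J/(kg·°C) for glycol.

Taking heat into each body as positive, Σ m c ΔT = 0:
0.343*4180*(T − 59.8) + 1.15*2360*(T − (-5.17)) = 0
(1433.7 + 2714) T = 1433.7*59.8 + 2714*(-5.17)
T = 71706 / 4147.7 = 17.3 °C

T_f ≈ 17.3 °C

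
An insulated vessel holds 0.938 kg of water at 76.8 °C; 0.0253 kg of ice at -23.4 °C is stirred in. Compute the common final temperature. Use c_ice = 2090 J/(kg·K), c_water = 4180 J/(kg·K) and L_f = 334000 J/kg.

Let T be the final temperature. ΣQ_i = 0:
ice -23.4→0 °C: 0.0253·2090·23.4 = 1237.3; latent heat to melt: 0.0253·334000 = 8450.2; meltwater 0→T: 0.0253·4180·T = 105.75 T; water cools: 0.938·4180·(T − 76.8) = 3920.8(T − 76.8)
4026.6 T = 301121 − 9687.5 = 291433
T ≈ 72.38 °C (positive, so assuming full melt was valid).

T_f ≈ 72.4 °C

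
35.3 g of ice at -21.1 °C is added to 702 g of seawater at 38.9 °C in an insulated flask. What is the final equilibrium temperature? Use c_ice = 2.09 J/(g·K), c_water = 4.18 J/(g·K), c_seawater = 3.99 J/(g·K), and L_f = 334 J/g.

Heat gained plus heat lost sum to zero:
warm ice to 0 °C: 35.3×2.09×(0 − (-21.1)) = 1556.7; latent heat to melt: 35.3×334 = 11790; meltwater 0→T: 35.3×4.18×T = 147.55 T; seawater cools: 702×3.99×(T − 38.9) = 2801(T − 38.9)
2948.5 T = 108958 − 13347 = 95611
T ≈ 32.43 °C. Since T > 0 °C, the all-ice-melts assumption holds.

T_f ≈ 32.4 °C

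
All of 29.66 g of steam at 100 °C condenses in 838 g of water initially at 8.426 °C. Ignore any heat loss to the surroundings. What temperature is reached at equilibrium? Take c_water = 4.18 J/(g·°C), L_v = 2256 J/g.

Heat gained plus heat lost sum to zero:
condense steam: −29.66×2256 = −66913
  condensate cools 100→T: 29.66×4.18×(T − 100) = 123.98(T − 100)
  water warms: 838×4.18×(T − 8.426) = 3502.8(T − 8.426)
3626.8 T = 66913 + 12398 + 29515 = 108826
T ≈ 30.01 °C, under the boiling point, so the assumption holds.

T_f ≈ 30.0 °C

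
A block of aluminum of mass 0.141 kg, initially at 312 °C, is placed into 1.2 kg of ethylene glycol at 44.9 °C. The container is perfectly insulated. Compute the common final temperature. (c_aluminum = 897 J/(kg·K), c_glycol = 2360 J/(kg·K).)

T_f ≈ 56.3 °C

T_f = Σ m_i c_i T_i / Σ m_i c_i:
T_f = (126.48·312 + 2832·44.9) / (126.48 + 2832)
    = 166618 / 2958.5 ≈ 56.32 °C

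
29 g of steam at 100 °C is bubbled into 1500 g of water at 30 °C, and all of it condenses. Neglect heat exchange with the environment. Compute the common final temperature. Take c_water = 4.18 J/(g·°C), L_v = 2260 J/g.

Energy conservation, ΣQ = 0:
latent heat released on condensation: 29·2260 = 65540; condensed water 100 °C→T: 121.22(T − 100); water warms: 1500·4.18·(T − 30) = 6270(T − 30)
6391.2 T = 65540 + 12122 + 188100 = 265762
T ≈ 41.58 °C, under the boiling point, so the assumption holds.

T_f ≈ 41.6 °C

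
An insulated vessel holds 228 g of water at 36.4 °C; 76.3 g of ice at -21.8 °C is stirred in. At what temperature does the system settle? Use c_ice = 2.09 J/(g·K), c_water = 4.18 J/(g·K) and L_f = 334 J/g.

T_f ≈ 4.5 °C

Sum of m c ΔT and latent-heat terms is zero:
warm ice to 0 °C: 76.3·2.09·(0 − (-21.8)) = 3476.4
  melt ice: 76.3·334 = 25484
  warm the meltwater: 318.93 T
  water: 953.04(T − 36.4)
1272 T = 34691 − 28961 = 5730.1
T ≈ 4.50 °C. Since T > 0 °C, the all-ice-melts assumption holds.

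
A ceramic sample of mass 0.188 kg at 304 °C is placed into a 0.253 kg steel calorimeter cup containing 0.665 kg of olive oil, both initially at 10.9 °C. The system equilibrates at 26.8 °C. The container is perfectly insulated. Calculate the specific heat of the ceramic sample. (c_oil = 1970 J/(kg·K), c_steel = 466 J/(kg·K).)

Conservation of energy gives ΣQ = 0:
0.188·c·(26.8 − 304) + 0.665·1970·(26.8 − 10.9) + 0.253·466·(26.8 − 10.9) = 0
-52.11 c = -22704
c = -22704/-52.11 ≈ 435.7 J/(kg·K)

c ≈ 436 J/(kg·K)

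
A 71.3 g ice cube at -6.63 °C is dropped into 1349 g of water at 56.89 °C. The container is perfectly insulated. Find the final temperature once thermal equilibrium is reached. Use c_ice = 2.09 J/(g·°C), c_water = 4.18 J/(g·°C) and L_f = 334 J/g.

T_f ≈ 49.9 °C

Net heat exchanged in the isolated system is zero:
ice -6.63→0 °C: 71.3·2.09·6.63 = 987.98; latent heat to melt: 71.3·334 = 23814; meltwater 0→T: 71.3·4.18·T = 298.03 T; water: 5638.8(T − 56.89)
5936.9 T = 320792 − 24802 = 295990
T ≈ 49.86 °C (positive, so assuming full melt was valid).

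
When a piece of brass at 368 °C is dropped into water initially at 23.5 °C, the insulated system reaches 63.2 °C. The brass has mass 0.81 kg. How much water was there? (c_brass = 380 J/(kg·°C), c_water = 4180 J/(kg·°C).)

m ≈ 0.565 kg

Setting the total heat transfer to zero:
0.81·380·(63.2 − 368) + m·4180·(63.2 − 23.5) = 0
165946 m = 93817
m = 93817/165946 ≈ 0.5653 kg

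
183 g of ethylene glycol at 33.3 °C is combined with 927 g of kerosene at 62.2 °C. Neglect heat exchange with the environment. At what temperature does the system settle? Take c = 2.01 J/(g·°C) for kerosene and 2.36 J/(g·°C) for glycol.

T_f ≈ 56.8 °C

Heat gained plus heat lost sum to zero:
927*2.01*(T − 62.2) + 183*2.36*(T − 33.3) = 0
(1863.3 + 431.88) T = 1863.3*62.2 + 431.88*33.3
T = 130277/2295.1 ≈ 56.76 °C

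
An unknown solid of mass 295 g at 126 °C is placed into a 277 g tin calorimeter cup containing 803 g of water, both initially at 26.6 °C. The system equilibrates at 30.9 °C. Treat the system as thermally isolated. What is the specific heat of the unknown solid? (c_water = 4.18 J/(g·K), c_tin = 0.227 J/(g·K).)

c ≈ 0.524 J/(g·K)

Heat gained plus heat lost sum to zero:
295·c·(30.9 − 126) + 803·4.18·(30.9 − 26.6) + 277·0.227·(30.9 − 26.6) = 0
-28054 c = -14704
c = -14704/-28054 ≈ 0.5241 J/(g·K)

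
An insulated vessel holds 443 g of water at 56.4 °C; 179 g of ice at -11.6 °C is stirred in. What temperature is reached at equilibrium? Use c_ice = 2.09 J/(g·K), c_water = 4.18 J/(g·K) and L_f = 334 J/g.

Let T be the final temperature. ΣQ_i = 0:
ice -11.6→0 °C: 179·2.09·11.6 = 4339.7; latent heat to melt: 179·334 = 59786; warm the meltwater: 748.22 T; water: 1851.7(T − 56.4)
2600 T = 104438 − 64126 = 40312
T ≈ 15.51 °C. Since T > 0 °C, the all-ice-melts assumption holds.

T_f ≈ 15.5 °C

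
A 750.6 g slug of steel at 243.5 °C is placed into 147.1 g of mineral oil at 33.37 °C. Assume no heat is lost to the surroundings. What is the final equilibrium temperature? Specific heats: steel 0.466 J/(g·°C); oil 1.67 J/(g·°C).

Net heat exchanged in the isolated system is zero:
750.6*0.466*(T − 243.5) + 147.1*1.67*(T − 33.37) = 0
349.78(T − 243.5) + 245.66(T − 33.37) = 0
(349.78 + 245.66) T = 349.78*243.5 + 245.66*33.37
T ≈ 156.81 °C

T_f ≈ 156.8 °C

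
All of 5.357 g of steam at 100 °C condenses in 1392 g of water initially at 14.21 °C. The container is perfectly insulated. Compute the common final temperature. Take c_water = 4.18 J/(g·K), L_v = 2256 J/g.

T_f ≈ 16.6 °C

Conservation of energy gives ΣQ = 0:
latent heat released on condensation: 5.357×2256 = 12085; condensed water 100 °C→T: 22.39(T − 100); water warms: 1392×4.18×(T − 14.21) = 5818.6(T − 14.21)
5841 T = 12085 + 2239.2 + 82682 = 97006
T ≈ 16.61 °C, under the boiling point, so the assumption holds.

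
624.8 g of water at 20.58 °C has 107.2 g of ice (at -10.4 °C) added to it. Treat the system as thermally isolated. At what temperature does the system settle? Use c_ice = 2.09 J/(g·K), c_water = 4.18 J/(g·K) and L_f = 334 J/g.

T_f ≈ 5.1 °C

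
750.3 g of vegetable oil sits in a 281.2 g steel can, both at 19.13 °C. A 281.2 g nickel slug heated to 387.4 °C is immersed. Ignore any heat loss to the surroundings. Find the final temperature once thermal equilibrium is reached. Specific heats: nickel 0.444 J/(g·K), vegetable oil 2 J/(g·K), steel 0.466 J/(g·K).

With ΣQ=0 the equilibrium temperature is the m·c-weighted mean:
T_f = (124.85·387.4 + 1500.6·19.13 + 131.04·19.13) / (124.85 + 1500.6 + 131.04)
    = 79581 / 1756.5 ≈ 45.31 °C

T_f ≈ 45.3 °C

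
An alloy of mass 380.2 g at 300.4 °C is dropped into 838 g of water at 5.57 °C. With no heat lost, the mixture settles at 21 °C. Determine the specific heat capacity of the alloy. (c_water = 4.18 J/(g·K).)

c ≈ 0.509 J/(g·K)

m_s c (T_s − T_f) = m_water c_water (T_f − T_0):
380.2·c·(300.4 − 21) = 838·4.18·(21 − 5.57)
106228 c = 54049  ⇒  c ≈ 0.5088 J/(g·K)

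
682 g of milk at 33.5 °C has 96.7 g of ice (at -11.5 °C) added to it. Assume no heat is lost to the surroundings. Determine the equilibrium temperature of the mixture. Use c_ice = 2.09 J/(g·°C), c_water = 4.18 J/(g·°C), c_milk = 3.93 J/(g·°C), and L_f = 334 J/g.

T_f ≈ 17.9 °C

Energy balance with sensible and latent terms:
warm ice to 0 °C: 96.7·2.09·(0 − (-11.5)) = 2324.2; melt ice: 96.7·334 = 32298; meltwater 0→T: 96.7·4.18·T = 404.21 T; milk cools: 682·3.93·(T − 33.5) = 2680.3(T − 33.5)
3084.5 T = 89789 − 34622 = 55167
T ≈ 17.89 °C — above 0 °C, consistent with complete melting.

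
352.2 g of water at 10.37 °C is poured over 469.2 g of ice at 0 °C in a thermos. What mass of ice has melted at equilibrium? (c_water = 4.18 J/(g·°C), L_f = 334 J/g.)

Water can give up m c ΔT = 352.2·4.18·10.37 = 15267 J before reaching 0 °C.
Melting all 469.2 g of ice would need 469.2·334 = 156713 J.
15267 J < 156713 J, so only part of the ice melts and the system sits at 0 °C.
Mass melted = 15267/334 ≈ 45.71 g.

m_melted ≈ 45.7 g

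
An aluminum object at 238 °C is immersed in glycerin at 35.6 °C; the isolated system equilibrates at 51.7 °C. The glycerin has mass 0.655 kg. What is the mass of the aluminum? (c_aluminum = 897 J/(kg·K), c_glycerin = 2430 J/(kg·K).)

m ≈ 0.153 kg

Heat lost by the aluminum = heat gained by the glycerin:
m·897·(238 − 51.7) = 0.655·2430·(51.7 − 35.6)
167111 m = 25626  ⇒  m ≈ 0.1533 kg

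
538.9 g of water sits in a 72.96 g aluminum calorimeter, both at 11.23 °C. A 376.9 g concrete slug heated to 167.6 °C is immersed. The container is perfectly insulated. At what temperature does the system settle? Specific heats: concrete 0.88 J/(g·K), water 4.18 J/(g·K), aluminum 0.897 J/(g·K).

Net heat exchanged in the isolated system is zero:
376.9×0.88×(T − 167.6) + 538.9×4.18×(T − 11.23) + 72.96×0.897×(T − 11.23) = 0
(331.67 + 2252.6 + 65.45) T = 331.67×167.6 + 2252.6×11.23 + 65.45×11.23
T = 81620/2649.7 ≈ 30.80 °C

T_f ≈ 30.8 °C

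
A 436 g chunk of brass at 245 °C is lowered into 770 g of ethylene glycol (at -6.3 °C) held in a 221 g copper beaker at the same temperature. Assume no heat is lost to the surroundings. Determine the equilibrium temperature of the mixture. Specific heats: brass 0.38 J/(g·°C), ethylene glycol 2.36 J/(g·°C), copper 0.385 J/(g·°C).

T_f is the heat-capacity-weighted average of the initial temperatures:
T_f = (165.68·245 + 1817.2·(-6.3) + 85.09·(-6.3)) / (165.68 + 1817.2 + 85.09)
    = 28607 / 2068 ≈ 13.83 °C

T_f ≈ 13.8 °C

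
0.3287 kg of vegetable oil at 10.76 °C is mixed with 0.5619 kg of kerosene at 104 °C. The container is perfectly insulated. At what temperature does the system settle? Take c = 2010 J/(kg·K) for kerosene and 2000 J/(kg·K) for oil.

Heat gained plus heat lost sum to zero:
0.5619*2010*(T − 104) + 0.3287*2000*(T − 10.76) = 0
1786.8 T = 124533
T = 124533/1786.8 ≈ 69.70 °C

T_f ≈ 69.7 °C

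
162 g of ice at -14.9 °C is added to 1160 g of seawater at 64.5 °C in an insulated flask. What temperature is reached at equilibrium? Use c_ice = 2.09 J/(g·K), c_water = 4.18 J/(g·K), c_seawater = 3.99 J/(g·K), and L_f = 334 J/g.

T_f ≈ 45.1 °C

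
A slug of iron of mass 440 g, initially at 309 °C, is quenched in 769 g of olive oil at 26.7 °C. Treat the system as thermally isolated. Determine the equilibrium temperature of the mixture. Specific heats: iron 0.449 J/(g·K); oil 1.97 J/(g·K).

Set heat shed by the hot body equal to heat absorbed by the cold body:
440·0.449·(309 − T) = 769·1.97·(T − 26.7)
197.56(309 − T) = 1514.9(T − 26.7)
1712.5 T = 101495  ⇒  T ≈ 59.27 °C

T_f ≈ 59.3 °C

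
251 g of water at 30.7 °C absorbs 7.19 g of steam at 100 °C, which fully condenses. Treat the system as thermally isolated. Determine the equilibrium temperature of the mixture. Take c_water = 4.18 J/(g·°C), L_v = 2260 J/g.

T_f ≈ 47.7 °C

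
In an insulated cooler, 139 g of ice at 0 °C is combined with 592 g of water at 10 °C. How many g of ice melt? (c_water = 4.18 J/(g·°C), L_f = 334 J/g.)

Heat available from the water dropping to 0 °C: 592×4.18×10 = 24746 J.
Melting all 139 g of ice would need 139×334 = 46426 J.
24746 J < 46426 J, so only part of the ice melts and the system sits at 0 °C.
Mass melted = 24746/334 ≈ 74.09 g.

m_melted ≈ 74.1 g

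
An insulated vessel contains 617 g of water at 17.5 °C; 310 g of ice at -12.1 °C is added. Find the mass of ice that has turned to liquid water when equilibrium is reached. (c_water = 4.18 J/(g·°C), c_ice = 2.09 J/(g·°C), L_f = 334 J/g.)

Water can give up m c ΔT = 617×4.18×17.5 = 45134 J before reaching 0 °C.
Of that, 310×2.09×12.1 = 7839.6 J goes to bring the ice to 0 °C, leaving 37294 J.
To melt every bit of ice: 310×334 = 103540 J.
37294 J < 103540 J, so only part of the ice melts and the system sits at 0 °C.
m_melted×334 = 37294  ⇒  m_melted ≈ 111.7 g.

m_melted ≈ 112 g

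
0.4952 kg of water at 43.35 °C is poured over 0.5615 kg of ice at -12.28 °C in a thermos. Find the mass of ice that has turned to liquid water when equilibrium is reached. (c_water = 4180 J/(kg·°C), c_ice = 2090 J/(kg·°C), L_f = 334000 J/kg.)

m_melted ≈ 0.226 kg

Water can give up m c ΔT = 0.4952·4180·43.35 = 89732 J before reaching 0 °C.
Warming the ice to 0 °C takes 0.5615·2090·12.28 = 14411 J, leaving 75321 J for melting.
Melting all 0.5615 kg of ice would need 0.5615·334000 = 187541 J.
Since 75321 < 187541 J, not all the ice melts; equilibrium is at 0 °C.
m_melt = 75321 / L_f = 0.2255 kg.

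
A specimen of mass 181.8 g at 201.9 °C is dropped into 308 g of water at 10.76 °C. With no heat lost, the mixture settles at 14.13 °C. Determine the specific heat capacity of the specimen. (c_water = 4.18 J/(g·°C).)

c ≈ 0.127 J/(g·°C)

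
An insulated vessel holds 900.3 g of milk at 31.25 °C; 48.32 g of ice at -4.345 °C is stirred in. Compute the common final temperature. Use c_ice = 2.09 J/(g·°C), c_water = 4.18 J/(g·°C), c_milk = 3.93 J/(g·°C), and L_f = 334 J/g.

Heat gained plus heat lost sum to zero:
warm ice to 0 °C: 48.32·2.09·(0 − (-4.345)) = 438.8; fusion: m_ice L_f = 48.32·334 = 16139; warm the meltwater: 201.98 T; milk cools: 900.3·3.93·(T − 31.25) = 3538.2(T − 31.25)
3740.2 T = 110568 − 16578 = 93990
T ≈ 25.13 °C — above 0 °C, consistent with complete melting.

T_f ≈ 25.1 °C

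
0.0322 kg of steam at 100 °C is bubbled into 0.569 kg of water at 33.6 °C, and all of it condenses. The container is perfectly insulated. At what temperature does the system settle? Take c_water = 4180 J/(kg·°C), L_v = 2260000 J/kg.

T_f ≈ 66.1 °C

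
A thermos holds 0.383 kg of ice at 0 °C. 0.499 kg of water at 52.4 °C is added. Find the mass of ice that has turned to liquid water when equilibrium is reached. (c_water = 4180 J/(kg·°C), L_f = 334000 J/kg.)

m_melted ≈ 0.327 kg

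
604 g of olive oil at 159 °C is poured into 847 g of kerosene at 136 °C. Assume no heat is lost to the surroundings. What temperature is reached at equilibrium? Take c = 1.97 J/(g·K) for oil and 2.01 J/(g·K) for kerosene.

With ΣQ=0 the equilibrium temperature is the m·c-weighted mean:
T_f = (1189.9*159 + 1702.5*136) / (1189.9 + 1702.5)
    = 420727 / 2892.3 ≈ 145.46 °C

T_f ≈ 145.5 °C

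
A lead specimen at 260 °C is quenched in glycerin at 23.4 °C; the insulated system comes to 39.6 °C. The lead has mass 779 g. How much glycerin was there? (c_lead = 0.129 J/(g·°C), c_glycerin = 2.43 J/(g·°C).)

Conservation of energy gives ΣQ = 0:
779·0.129·(39.6 − 260) + m·2.43·(39.6 − 23.4) = 0
39.37 m = 22148
m = 22148/39.37 ≈ 562.6 g

m ≈ 563 g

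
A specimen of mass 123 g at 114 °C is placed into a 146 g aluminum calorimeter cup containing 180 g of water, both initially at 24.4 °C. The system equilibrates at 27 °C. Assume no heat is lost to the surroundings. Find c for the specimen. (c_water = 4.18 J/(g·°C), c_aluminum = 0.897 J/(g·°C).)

c ≈ 0.215 J/(g·°C)

Energy conservation, ΣQ = 0:
123×c×(27 − 114) + 180×4.18×(27 − 24.4) + 146×0.897×(27 − 24.4) = 0
-10701 c = -2296.7
c = -2296.7/-10701 ≈ 0.2146 J/(g·°C)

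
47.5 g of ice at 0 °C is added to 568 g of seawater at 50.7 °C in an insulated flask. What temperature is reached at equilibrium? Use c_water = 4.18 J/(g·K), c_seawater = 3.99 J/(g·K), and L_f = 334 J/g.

T_f ≈ 40.2 °C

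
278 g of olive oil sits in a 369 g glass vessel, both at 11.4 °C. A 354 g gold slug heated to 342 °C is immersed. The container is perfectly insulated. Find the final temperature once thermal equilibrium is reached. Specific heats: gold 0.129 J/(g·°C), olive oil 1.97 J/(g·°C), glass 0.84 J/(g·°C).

Let T be the final temperature. ΣQ_i = 0:
354*0.129*(T − 342) + 278*1.97*(T − 11.4) + 369*0.84*(T − 11.4) = 0
45.67(T − 342) + 547.66(T − 11.4) + 309.96(T − 11.4) = 0
(45.67 + 547.66 + 309.96) T = 45.67*342 + 547.66*11.4 + 309.96*11.4
T = 25395/903.29 ≈ 28.11 °C

T_f ≈ 28.1 °C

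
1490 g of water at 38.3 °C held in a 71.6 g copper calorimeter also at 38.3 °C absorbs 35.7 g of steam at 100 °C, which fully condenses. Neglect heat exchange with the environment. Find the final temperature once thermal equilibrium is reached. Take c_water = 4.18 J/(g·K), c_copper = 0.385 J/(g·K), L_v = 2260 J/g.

T_f ≈ 52.3 °C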